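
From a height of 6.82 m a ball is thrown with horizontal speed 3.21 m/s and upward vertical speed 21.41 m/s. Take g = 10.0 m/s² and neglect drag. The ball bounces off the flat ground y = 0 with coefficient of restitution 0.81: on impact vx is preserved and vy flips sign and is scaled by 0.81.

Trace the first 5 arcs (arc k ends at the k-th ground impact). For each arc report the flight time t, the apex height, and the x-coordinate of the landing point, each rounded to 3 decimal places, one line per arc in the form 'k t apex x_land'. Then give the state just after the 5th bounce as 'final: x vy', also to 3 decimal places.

1 4.580 29.739 14.701
2 3.951 19.512 27.384
3 3.200 12.802 37.656
4 2.592 8.399 45.977
5 2.100 5.511 52.717
final: 52.717 8.504

Arc 1: start y=6.820, vy=21.410 → t=4.580, apex=29.739, x_land=14.701, impact vy=-24.388
  bounce: vy ← 0.81·24.388 = 19.755
Arc 2: start y=0.000, vy=19.755 → t=3.951, apex=19.512, x_land=27.384, impact vy=-19.755
  bounce: vy ← 0.81·19.755 = 16.001
Arc 3: start y=0.000, vy=16.001 → t=3.200, apex=12.802, x_land=37.656, impact vy=-16.001
  bounce: vy ← 0.81·16.001 = 12.961
Arc 4: start y=0.000, vy=12.961 → t=2.592, apex=8.399, x_land=45.977, impact vy=-12.961
  bounce: vy ← 0.81·12.961 = 10.498
Arc 5: start y=0.000, vy=10.498 → t=2.100, apex=5.511, x_land=52.717, impact vy=-10.498
  bounce: vy ← 0.81·10.498 = 8.504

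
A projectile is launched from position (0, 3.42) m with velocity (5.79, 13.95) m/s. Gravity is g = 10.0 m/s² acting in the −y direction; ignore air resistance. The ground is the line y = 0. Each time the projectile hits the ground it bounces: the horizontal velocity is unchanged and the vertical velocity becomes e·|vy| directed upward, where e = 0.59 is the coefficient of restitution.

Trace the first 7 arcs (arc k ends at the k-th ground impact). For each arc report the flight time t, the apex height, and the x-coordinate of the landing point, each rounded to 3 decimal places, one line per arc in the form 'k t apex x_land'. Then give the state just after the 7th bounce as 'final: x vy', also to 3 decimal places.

Arc 1: start y=3.420, vy=13.950 → t=3.017, apex=13.150, x_land=17.467, impact vy=-16.217
  bounce: vy ← 0.59·16.217 = 9.568
Arc 2: start y=0.000, vy=9.568 → t=1.914, apex=4.578, x_land=28.547, impact vy=-9.568
  bounce: vy ← 0.59·9.568 = 5.645
Arc 3: start y=0.000, vy=5.645 → t=1.129, apex=1.593, x_land=35.084, impact vy=-5.645
  bounce: vy ← 0.59·5.645 = 3.331
Arc 4: start y=0.000, vy=3.331 → t=0.666, apex=0.555, x_land=38.941, impact vy=-3.331
  bounce: vy ← 0.59·3.331 = 1.965
Arc 5: start y=0.000, vy=1.965 → t=0.393, apex=0.193, x_land=41.217, impact vy=-1.965
  bounce: vy ← 0.59·1.965 = 1.159
Arc 6: start y=0.000, vy=1.159 → t=0.232, apex=0.067, x_land=42.559, impact vy=-1.159
  bounce: vy ← 0.59·1.159 = 0.684
Arc 7: start y=0.000, vy=0.684 → t=0.137, apex=0.023, x_land=43.351, impact vy=-0.684
  bounce: vy ← 0.59·0.684 = 0.404

1 3.017 13.150 17.467
2 1.914 4.578 28.547
3 1.129 1.593 35.084
4 0.666 0.555 38.941
5 0.393 0.193 41.217
6 0.232 0.067 42.559
7 0.137 0.023 43.351
final: 43.351 0.404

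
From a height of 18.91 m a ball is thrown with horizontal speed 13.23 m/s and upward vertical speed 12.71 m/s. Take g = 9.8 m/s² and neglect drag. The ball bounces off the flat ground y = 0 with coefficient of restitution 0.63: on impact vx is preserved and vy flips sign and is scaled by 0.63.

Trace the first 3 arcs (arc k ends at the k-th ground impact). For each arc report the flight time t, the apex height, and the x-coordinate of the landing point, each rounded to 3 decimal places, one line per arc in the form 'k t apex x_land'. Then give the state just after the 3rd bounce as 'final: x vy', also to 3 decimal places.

Arc 1: start y=18.910, vy=12.710 → t=3.651, apex=27.152, x_land=48.302, impact vy=-23.069
  bounce: vy ← 0.63·23.069 = 14.533
Arc 2: start y=0.000, vy=14.533 → t=2.966, apex=10.777, x_land=87.542, impact vy=-14.533
  bounce: vy ← 0.63·14.533 = 9.156
Arc 3: start y=0.000, vy=9.156 → t=1.869, apex=4.277, x_land=112.264, impact vy=-9.156
  bounce: vy ← 0.63·9.156 = 5.768

1 3.651 27.152 48.302
2 2.966 10.777 87.542
3 1.869 4.277 112.264
final: 112.264 5.768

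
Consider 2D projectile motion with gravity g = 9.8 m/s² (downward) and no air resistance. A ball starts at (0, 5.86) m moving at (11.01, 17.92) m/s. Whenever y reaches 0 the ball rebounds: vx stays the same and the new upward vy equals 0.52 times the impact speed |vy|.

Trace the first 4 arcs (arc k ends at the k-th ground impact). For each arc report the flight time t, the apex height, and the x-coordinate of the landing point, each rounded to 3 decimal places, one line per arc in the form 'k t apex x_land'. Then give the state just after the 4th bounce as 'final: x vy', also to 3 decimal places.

1 3.959 22.244 43.591
2 2.216 6.015 67.987
3 1.152 1.626 80.674
4 0.599 0.440 87.270
final: 87.270 1.527

Arc 1: start y=5.860, vy=17.920 → t=3.959, apex=22.244, x_land=43.591, impact vy=-20.880
  bounce: vy ← 0.52·20.880 = 10.858
Arc 2: start y=0.000, vy=10.858 → t=2.216, apex=6.015, x_land=67.987, impact vy=-10.858
  bounce: vy ← 0.52·10.858 = 5.646
Arc 3: start y=0.000, vy=5.646 → t=1.152, apex=1.626, x_land=80.674, impact vy=-5.646
  bounce: vy ← 0.52·5.646 = 2.936
Arc 4: start y=0.000, vy=2.936 → t=0.599, apex=0.440, x_land=87.270, impact vy=-2.936
  bounce: vy ← 0.52·2.936 = 1.527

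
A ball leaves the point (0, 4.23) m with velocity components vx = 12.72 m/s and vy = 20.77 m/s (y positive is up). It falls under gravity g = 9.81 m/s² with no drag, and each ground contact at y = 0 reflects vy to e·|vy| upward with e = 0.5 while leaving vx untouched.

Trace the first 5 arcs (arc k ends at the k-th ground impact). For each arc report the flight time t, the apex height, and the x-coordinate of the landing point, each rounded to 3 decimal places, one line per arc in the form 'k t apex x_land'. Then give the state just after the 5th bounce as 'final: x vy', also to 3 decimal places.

Arc 1: start y=4.230, vy=20.770 → t=4.429, apex=26.217, x_land=56.339, impact vy=-22.680
  bounce: vy ← 0.5·22.680 = 11.340
Arc 2: start y=0.000, vy=11.340 → t=2.312, apex=6.554, x_land=85.747, impact vy=-11.340
  bounce: vy ← 0.5·11.340 = 5.670
Arc 3: start y=0.000, vy=5.670 → t=1.156, apex=1.639, x_land=100.451, impact vy=-5.670
  bounce: vy ← 0.5·5.670 = 2.835
Arc 4: start y=0.000, vy=2.835 → t=0.578, apex=0.410, x_land=107.803, impact vy=-2.835
  bounce: vy ← 0.5·2.835 = 1.418
Arc 5: start y=0.000, vy=1.418 → t=0.289, apex=0.102, x_land=111.479, impact vy=-1.418
  bounce: vy ← 0.5·1.418 = 0.709

1 4.429 26.217 56.339
2 2.312 6.554 85.747
3 1.156 1.639 100.451
4 0.578 0.410 107.803
5 0.289 0.102 111.479
final: 111.479 0.709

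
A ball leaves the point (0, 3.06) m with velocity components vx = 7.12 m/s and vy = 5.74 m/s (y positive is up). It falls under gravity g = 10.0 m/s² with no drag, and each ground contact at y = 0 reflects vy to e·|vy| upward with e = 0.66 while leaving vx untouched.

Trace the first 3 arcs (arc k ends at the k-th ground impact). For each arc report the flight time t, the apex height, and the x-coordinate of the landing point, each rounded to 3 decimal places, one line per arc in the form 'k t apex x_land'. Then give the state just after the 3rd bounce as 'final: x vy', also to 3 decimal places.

Arc 1: start y=3.060, vy=5.740 → t=1.544, apex=4.707, x_land=10.995, impact vy=-9.703
  bounce: vy ← 0.66·9.703 = 6.404
Arc 2: start y=0.000, vy=6.404 → t=1.281, apex=2.051, x_land=20.115, impact vy=-6.404
  bounce: vy ← 0.66·6.404 = 4.227
Arc 3: start y=0.000, vy=4.227 → t=0.845, apex=0.893, x_land=26.133, impact vy=-4.227
  bounce: vy ← 0.66·4.227 = 2.790

1 1.544 4.707 10.995
2 1.281 2.051 20.115
3 0.845 0.893 26.133
final: 26.133 2.790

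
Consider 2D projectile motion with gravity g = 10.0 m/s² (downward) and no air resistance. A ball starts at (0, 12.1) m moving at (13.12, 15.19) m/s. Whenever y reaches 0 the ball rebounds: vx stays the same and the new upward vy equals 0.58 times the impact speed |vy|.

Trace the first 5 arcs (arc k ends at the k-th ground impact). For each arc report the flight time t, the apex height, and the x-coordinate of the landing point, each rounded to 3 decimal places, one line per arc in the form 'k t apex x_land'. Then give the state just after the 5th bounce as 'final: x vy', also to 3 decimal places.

1 3.693 23.637 48.455
2 2.522 7.951 81.546
3 1.463 2.675 100.738
4 0.848 0.900 111.870
5 0.492 0.303 118.326
final: 118.326 1.427

Arc 1: start y=12.100, vy=15.190 → t=3.693, apex=23.637, x_land=48.455, impact vy=-21.742
  bounce: vy ← 0.58·21.742 = 12.611
Arc 2: start y=0.000, vy=12.611 → t=2.522, apex=7.951, x_land=81.546, impact vy=-12.611
  bounce: vy ← 0.58·12.611 = 7.314
Arc 3: start y=0.000, vy=7.314 → t=1.463, apex=2.675, x_land=100.738, impact vy=-7.314
  bounce: vy ← 0.58·7.314 = 4.242
Arc 4: start y=0.000, vy=4.242 → t=0.848, apex=0.900, x_land=111.870, impact vy=-4.242
  bounce: vy ← 0.58·4.242 = 2.460
Arc 5: start y=0.000, vy=2.460 → t=0.492, apex=0.303, x_land=118.326, impact vy=-2.460
  bounce: vy ← 0.58·2.460 = 1.427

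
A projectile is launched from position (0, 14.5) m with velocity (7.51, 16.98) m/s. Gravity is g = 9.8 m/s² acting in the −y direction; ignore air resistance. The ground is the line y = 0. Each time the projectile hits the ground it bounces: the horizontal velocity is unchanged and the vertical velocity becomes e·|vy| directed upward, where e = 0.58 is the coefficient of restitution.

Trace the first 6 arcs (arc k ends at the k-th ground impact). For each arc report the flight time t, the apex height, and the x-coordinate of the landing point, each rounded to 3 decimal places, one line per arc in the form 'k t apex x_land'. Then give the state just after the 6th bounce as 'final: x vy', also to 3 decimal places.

Arc 1: start y=14.500, vy=16.980 → t=4.174, apex=29.210, x_land=31.348, impact vy=-23.927
  bounce: vy ← 0.58·23.927 = 13.878
Arc 2: start y=0.000, vy=13.878 → t=2.832, apex=9.826, x_land=52.618, impact vy=-13.878
  bounce: vy ← 0.58·13.878 = 8.049
Arc 3: start y=0.000, vy=8.049 → t=1.643, apex=3.306, x_land=64.955, impact vy=-8.049
  bounce: vy ← 0.58·8.049 = 4.669
Arc 4: start y=0.000, vy=4.669 → t=0.953, apex=1.112, x_land=72.110, impact vy=-4.669
  bounce: vy ← 0.58·4.669 = 2.708
Arc 5: start y=0.000, vy=2.708 → t=0.553, apex=0.374, x_land=76.260, impact vy=-2.708
  bounce: vy ← 0.58·2.708 = 1.570
Arc 6: start y=0.000, vy=1.570 → t=0.321, apex=0.126, x_land=78.667, impact vy=-1.570
  bounce: vy ← 0.58·1.570 = 0.911

1 4.174 29.210 31.348
2 2.832 9.826 52.618
3 1.643 3.306 64.955
4 0.953 1.112 72.110
5 0.553 0.374 76.260
6 0.321 0.126 78.667
final: 78.667 0.911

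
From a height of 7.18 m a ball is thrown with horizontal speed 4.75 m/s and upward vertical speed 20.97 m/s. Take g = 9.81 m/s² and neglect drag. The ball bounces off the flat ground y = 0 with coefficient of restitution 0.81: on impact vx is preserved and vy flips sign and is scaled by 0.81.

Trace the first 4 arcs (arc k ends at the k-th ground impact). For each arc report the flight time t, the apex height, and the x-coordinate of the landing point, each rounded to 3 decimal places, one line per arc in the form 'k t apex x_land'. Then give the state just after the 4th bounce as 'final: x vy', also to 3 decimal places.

Arc 1: start y=7.180, vy=20.970 → t=4.594, apex=29.593, x_land=21.821, impact vy=-24.096
  bounce: vy ← 0.81·24.096 = 19.518
Arc 2: start y=0.000, vy=19.518 → t=3.979, apex=19.416, x_land=40.722, impact vy=-19.518
  bounce: vy ← 0.81·19.518 = 15.809
Arc 3: start y=0.000, vy=15.809 → t=3.223, apex=12.739, x_land=56.032, impact vy=-15.809
  bounce: vy ← 0.81·15.809 = 12.806
Arc 4: start y=0.000, vy=12.806 → t=2.611, apex=8.358, x_land=68.432, impact vy=-12.806
  bounce: vy ← 0.81·12.806 = 10.372

1 4.594 29.593 21.821
2 3.979 19.416 40.722
3 3.223 12.739 56.032
4 2.611 8.358 68.432
final: 68.432 10.372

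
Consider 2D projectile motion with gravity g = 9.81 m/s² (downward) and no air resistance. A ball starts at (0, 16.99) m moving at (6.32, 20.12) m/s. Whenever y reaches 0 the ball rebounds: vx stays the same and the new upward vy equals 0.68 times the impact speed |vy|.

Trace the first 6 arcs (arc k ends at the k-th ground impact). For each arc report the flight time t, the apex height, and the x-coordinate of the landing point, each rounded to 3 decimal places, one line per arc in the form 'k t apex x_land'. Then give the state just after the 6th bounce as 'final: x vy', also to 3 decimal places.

Arc 1: start y=16.990, vy=20.120 → t=4.820, apex=37.623, x_land=30.466, impact vy=-27.169
  bounce: vy ← 0.68·27.169 = 18.475
Arc 2: start y=0.000, vy=18.475 → t=3.767, apex=17.397, x_land=54.270, impact vy=-18.475
  bounce: vy ← 0.68·18.475 = 12.563
Arc 3: start y=0.000, vy=12.563 → t=2.561, apex=8.044, x_land=70.457, impact vy=-12.563
  bounce: vy ← 0.68·12.563 = 8.543
Arc 4: start y=0.000, vy=8.543 → t=1.742, apex=3.720, x_land=81.465, impact vy=-8.543
  bounce: vy ← 0.68·8.543 = 5.809
Arc 5: start y=0.000, vy=5.809 → t=1.184, apex=1.720, x_land=88.950, impact vy=-5.809
  bounce: vy ← 0.68·5.809 = 3.950
Arc 6: start y=0.000, vy=3.950 → t=0.805, apex=0.795, x_land=94.039, impact vy=-3.950
  bounce: vy ← 0.68·3.950 = 2.686

1 4.820 37.623 30.466
2 3.767 17.397 54.270
3 2.561 8.044 70.457
4 1.742 3.720 81.465
5 1.184 1.720 88.950
6 0.805 0.795 94.039
final: 94.039 2.686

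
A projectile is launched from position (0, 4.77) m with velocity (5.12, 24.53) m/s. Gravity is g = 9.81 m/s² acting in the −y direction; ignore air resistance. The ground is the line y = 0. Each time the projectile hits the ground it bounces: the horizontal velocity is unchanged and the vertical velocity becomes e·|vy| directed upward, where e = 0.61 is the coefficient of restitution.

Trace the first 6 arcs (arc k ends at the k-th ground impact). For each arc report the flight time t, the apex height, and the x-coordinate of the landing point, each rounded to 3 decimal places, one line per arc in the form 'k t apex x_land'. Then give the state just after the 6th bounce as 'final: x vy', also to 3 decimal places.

1 5.188 35.439 26.565
2 3.279 13.187 43.355
3 2.000 4.907 53.597
4 1.220 1.826 59.844
5 0.744 0.679 63.655
6 0.454 0.253 65.980
final: 65.980 1.359

Arc 1: start y=4.770, vy=24.530 → t=5.188, apex=35.439, x_land=26.565, impact vy=-26.369
  bounce: vy ← 0.61·26.369 = 16.085
Arc 2: start y=0.000, vy=16.085 → t=3.279, apex=13.187, x_land=43.355, impact vy=-16.085
  bounce: vy ← 0.61·16.085 = 9.812
Arc 3: start y=0.000, vy=9.812 → t=2.000, apex=4.907, x_land=53.597, impact vy=-9.812
  bounce: vy ← 0.61·9.812 = 5.985
Arc 4: start y=0.000, vy=5.985 → t=1.220, apex=1.826, x_land=59.844, impact vy=-5.985
  bounce: vy ← 0.61·5.985 = 3.651
Arc 5: start y=0.000, vy=3.651 → t=0.744, apex=0.679, x_land=63.655, impact vy=-3.651
  bounce: vy ← 0.61·3.651 = 2.227
Arc 6: start y=0.000, vy=2.227 → t=0.454, apex=0.253, x_land=65.980, impact vy=-2.227
  bounce: vy ← 0.61·2.227 = 1.359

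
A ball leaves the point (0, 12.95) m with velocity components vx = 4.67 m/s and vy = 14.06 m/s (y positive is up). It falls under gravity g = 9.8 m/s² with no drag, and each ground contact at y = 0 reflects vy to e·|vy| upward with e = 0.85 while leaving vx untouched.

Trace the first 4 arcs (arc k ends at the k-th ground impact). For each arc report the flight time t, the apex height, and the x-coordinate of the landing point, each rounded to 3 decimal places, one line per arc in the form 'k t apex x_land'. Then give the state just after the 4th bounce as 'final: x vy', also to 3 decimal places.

Arc 1: start y=12.950, vy=14.060 → t=3.603, apex=23.036, x_land=16.826, impact vy=-21.249
  bounce: vy ← 0.85·21.249 = 18.061
Arc 2: start y=0.000, vy=18.061 → t=3.686, apex=16.643, x_land=34.039, impact vy=-18.061
  bounce: vy ← 0.85·18.061 = 15.352
Arc 3: start y=0.000, vy=15.352 → t=3.133, apex=12.025, x_land=48.671, impact vy=-15.352
  bounce: vy ← 0.85·15.352 = 13.049
Arc 4: start y=0.000, vy=13.049 → t=2.663, apex=8.688, x_land=61.107, impact vy=-13.049
  bounce: vy ← 0.85·13.049 = 11.092

1 3.603 23.036 16.826
2 3.686 16.643 34.039
3 3.133 12.025 48.671
4 2.663 8.688 61.107
final: 61.107 11.092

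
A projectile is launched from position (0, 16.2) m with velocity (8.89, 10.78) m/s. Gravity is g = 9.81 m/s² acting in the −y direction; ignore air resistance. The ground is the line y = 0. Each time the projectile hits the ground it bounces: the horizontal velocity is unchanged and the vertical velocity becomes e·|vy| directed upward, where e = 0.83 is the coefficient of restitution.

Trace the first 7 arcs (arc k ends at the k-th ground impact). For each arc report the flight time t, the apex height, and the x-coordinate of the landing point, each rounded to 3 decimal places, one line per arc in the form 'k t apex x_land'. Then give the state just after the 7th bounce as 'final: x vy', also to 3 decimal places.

Arc 1: start y=16.200, vy=10.780 → t=3.223, apex=22.123, x_land=28.649, impact vy=-20.834
  bounce: vy ← 0.83·20.834 = 17.292
Arc 2: start y=0.000, vy=17.292 → t=3.525, apex=15.241, x_land=59.990, impact vy=-17.292
  bounce: vy ← 0.83·17.292 = 14.352
Arc 3: start y=0.000, vy=14.352 → t=2.926, apex=10.499, x_land=86.003, impact vy=-14.352
  bounce: vy ← 0.83·14.352 = 11.913
Arc 4: start y=0.000, vy=11.913 → t=2.429, apex=7.233, x_land=107.594, impact vy=-11.913
  bounce: vy ← 0.83·11.913 = 9.887
Arc 5: start y=0.000, vy=9.887 → t=2.016, apex=4.983, x_land=125.514, impact vy=-9.887
  bounce: vy ← 0.83·9.887 = 8.207
Arc 6: start y=0.000, vy=8.207 → t=1.673, apex=3.433, x_land=140.388, impact vy=-8.207
  bounce: vy ← 0.83·8.207 = 6.811
Arc 7: start y=0.000, vy=6.811 → t=1.389, apex=2.365, x_land=152.733, impact vy=-6.811
  bounce: vy ← 0.83·6.811 = 5.654

1 3.223 22.123 28.649
2 3.525 15.241 59.990
3 2.926 10.499 86.003
4 2.429 7.233 107.594
5 2.016 4.983 125.514
6 1.673 3.433 140.388
7 1.389 2.365 152.733
final: 152.733 5.654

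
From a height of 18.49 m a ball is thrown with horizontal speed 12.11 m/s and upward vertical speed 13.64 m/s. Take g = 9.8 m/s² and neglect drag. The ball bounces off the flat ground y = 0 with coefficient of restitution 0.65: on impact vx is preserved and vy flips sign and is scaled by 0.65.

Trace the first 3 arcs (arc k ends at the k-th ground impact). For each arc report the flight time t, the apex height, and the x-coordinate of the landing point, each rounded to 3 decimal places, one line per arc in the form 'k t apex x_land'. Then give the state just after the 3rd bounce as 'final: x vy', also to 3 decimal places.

1 3.782 27.982 45.794
2 3.107 11.823 83.416
3 2.019 4.995 107.869
final: 107.869 6.431

Arc 1: start y=18.490, vy=13.640 → t=3.782, apex=27.982, x_land=45.794, impact vy=-23.419
  bounce: vy ← 0.65·23.419 = 15.222
Arc 2: start y=0.000, vy=15.222 → t=3.107, apex=11.823, x_land=83.416, impact vy=-15.222
  bounce: vy ← 0.65·15.222 = 9.895
Arc 3: start y=0.000, vy=9.895 → t=2.019, apex=4.995, x_land=107.869, impact vy=-9.895
  bounce: vy ← 0.65·9.895 = 6.431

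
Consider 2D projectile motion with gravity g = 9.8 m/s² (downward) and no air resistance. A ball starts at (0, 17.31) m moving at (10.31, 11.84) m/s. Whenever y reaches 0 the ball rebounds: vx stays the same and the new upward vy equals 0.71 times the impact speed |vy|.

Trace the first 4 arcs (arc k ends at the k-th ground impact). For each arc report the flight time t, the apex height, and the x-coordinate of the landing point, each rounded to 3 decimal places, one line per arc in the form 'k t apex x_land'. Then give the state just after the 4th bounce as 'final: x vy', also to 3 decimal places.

Arc 1: start y=17.310, vy=11.840 → t=3.443, apex=24.462, x_land=35.492, impact vy=-21.897
  bounce: vy ← 0.71·21.897 = 15.547
Arc 2: start y=0.000, vy=15.547 → t=3.173, apex=12.331, x_land=68.204, impact vy=-15.547
  bounce: vy ← 0.71·15.547 = 11.038
Arc 3: start y=0.000, vy=11.038 → t=2.253, apex=6.216, x_land=91.429, impact vy=-11.038
  bounce: vy ← 0.71·11.038 = 7.837
Arc 4: start y=0.000, vy=7.837 → t=1.599, apex=3.134, x_land=107.918, impact vy=-7.837
  bounce: vy ← 0.71·7.837 = 5.564

1 3.443 24.462 35.492
2 3.173 12.331 68.204
3 2.253 6.216 91.429
4 1.599 3.134 107.918
final: 107.918 5.564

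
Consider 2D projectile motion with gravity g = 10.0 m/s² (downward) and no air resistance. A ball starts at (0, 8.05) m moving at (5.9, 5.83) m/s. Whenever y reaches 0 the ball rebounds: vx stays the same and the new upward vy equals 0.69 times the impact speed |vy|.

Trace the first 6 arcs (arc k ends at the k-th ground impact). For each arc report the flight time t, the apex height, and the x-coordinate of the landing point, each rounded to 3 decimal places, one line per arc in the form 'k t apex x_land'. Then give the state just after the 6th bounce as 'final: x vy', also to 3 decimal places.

1 1.979 9.749 11.678
2 1.927 4.642 23.048
3 1.330 2.210 30.893
4 0.917 1.052 36.306
5 0.633 0.501 40.040
6 0.437 0.238 42.618
final: 42.618 1.507

Arc 1: start y=8.050, vy=5.830 → t=1.979, apex=9.749, x_land=11.678, impact vy=-13.964
  bounce: vy ← 0.69·13.964 = 9.635
Arc 2: start y=0.000, vy=9.635 → t=1.927, apex=4.642, x_land=23.048, impact vy=-9.635
  bounce: vy ← 0.69·9.635 = 6.648
Arc 3: start y=0.000, vy=6.648 → t=1.330, apex=2.210, x_land=30.893, impact vy=-6.648
  bounce: vy ← 0.69·6.648 = 4.587
Arc 4: start y=0.000, vy=4.587 → t=0.917, apex=1.052, x_land=36.306, impact vy=-4.587
  bounce: vy ← 0.69·4.587 = 3.165
Arc 5: start y=0.000, vy=3.165 → t=0.633, apex=0.501, x_land=40.040, impact vy=-3.165
  bounce: vy ← 0.69·3.165 = 2.184
Arc 6: start y=0.000, vy=2.184 → t=0.437, apex=0.238, x_land=42.618, impact vy=-2.184
  bounce: vy ← 0.69·2.184 = 1.507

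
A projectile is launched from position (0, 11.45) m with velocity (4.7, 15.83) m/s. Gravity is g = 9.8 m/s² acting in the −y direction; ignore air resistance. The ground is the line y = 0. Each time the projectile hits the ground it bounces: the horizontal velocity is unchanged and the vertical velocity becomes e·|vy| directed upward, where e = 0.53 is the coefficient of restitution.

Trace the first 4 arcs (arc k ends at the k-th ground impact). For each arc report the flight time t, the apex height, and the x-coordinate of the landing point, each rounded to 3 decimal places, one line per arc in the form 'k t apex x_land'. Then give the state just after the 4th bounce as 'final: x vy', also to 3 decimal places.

1 3.839 24.235 18.044
2 2.357 6.808 29.124
3 1.249 1.912 34.996
4 0.662 0.537 38.109
final: 38.109 1.720

Arc 1: start y=11.450, vy=15.830 → t=3.839, apex=24.235, x_land=18.044, impact vy=-21.795
  bounce: vy ← 0.53·21.795 = 11.551
Arc 2: start y=0.000, vy=11.551 → t=2.357, apex=6.808, x_land=29.124, impact vy=-11.551
  bounce: vy ← 0.53·11.551 = 6.122
Arc 3: start y=0.000, vy=6.122 → t=1.249, apex=1.912, x_land=34.996, impact vy=-6.122
  bounce: vy ← 0.53·6.122 = 3.245
Arc 4: start y=0.000, vy=3.245 → t=0.662, apex=0.537, x_land=38.109, impact vy=-3.245
  bounce: vy ← 0.53·3.245 = 1.720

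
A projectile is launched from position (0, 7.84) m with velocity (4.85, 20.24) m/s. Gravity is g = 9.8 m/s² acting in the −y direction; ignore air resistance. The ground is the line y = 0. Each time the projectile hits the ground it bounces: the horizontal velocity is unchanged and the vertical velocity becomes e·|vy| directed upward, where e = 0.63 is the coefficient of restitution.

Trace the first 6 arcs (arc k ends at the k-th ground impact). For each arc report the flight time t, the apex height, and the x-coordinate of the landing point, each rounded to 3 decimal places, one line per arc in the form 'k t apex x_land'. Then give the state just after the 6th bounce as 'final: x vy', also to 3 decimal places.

Arc 1: start y=7.840, vy=20.240 → t=4.487, apex=28.741, x_land=21.763, impact vy=-23.734
  bounce: vy ← 0.63·23.734 = 14.953
Arc 2: start y=0.000, vy=14.953 → t=3.052, apex=11.407, x_land=36.563, impact vy=-14.953
  bounce: vy ← 0.63·14.953 = 9.420
Arc 3: start y=0.000, vy=9.420 → t=1.922, apex=4.528, x_land=45.887, impact vy=-9.420
  bounce: vy ← 0.63·9.420 = 5.935
Arc 4: start y=0.000, vy=5.935 → t=1.211, apex=1.797, x_land=51.761, impact vy=-5.935
  bounce: vy ← 0.63·5.935 = 3.739
Arc 5: start y=0.000, vy=3.739 → t=0.763, apex=0.713, x_land=55.462, impact vy=-3.739
  bounce: vy ← 0.63·3.739 = 2.355
Arc 6: start y=0.000, vy=2.355 → t=0.481, apex=0.283, x_land=57.793, impact vy=-2.355
  bounce: vy ← 0.63·2.355 = 1.484

1 4.487 28.741 21.763
2 3.052 11.407 36.563
3 1.922 4.528 45.887
4 1.211 1.797 51.761
5 0.763 0.713 55.462
6 0.481 0.283 57.793
final: 57.793 1.484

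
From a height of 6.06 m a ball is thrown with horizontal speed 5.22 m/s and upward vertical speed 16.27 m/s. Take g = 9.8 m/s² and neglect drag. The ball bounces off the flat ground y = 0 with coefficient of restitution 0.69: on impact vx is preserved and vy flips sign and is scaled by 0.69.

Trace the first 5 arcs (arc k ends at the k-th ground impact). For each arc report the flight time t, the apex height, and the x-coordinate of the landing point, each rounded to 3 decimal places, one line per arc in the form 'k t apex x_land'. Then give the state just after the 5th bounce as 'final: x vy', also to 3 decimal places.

1 3.658 19.566 19.097
2 2.758 9.315 33.492
3 1.903 4.435 43.424
4 1.313 2.112 50.277
5 0.906 1.005 55.006
final: 55.006 3.063

Arc 1: start y=6.060, vy=16.270 → t=3.658, apex=19.566, x_land=19.097, impact vy=-19.583
  bounce: vy ← 0.69·19.583 = 13.512
Arc 2: start y=0.000, vy=13.512 → t=2.758, apex=9.315, x_land=33.492, impact vy=-13.512
  bounce: vy ← 0.69·13.512 = 9.323
Arc 3: start y=0.000, vy=9.323 → t=1.903, apex=4.435, x_land=43.424, impact vy=-9.323
  bounce: vy ← 0.69·9.323 = 6.433
Arc 4: start y=0.000, vy=6.433 → t=1.313, apex=2.112, x_land=50.277, impact vy=-6.433
  bounce: vy ← 0.69·6.433 = 4.439
Arc 5: start y=0.000, vy=4.439 → t=0.906, apex=1.005, x_land=55.006, impact vy=-4.439
  bounce: vy ← 0.69·4.439 = 3.063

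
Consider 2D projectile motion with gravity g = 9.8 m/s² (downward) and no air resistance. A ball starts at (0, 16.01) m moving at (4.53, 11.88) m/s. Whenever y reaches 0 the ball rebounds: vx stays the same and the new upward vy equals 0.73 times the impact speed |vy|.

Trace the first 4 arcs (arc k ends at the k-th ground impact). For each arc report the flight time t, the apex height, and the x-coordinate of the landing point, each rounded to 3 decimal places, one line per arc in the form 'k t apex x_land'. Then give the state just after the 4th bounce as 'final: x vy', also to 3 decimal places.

Arc 1: start y=16.010, vy=11.880 → t=3.389, apex=23.211, x_land=15.351, impact vy=-21.329
  bounce: vy ← 0.73·21.329 = 15.570
Arc 2: start y=0.000, vy=15.570 → t=3.178, apex=12.369, x_land=29.745, impact vy=-15.570
  bounce: vy ← 0.73·15.570 = 11.366
Arc 3: start y=0.000, vy=11.366 → t=2.320, apex=6.591, x_land=40.253, impact vy=-11.366
  bounce: vy ← 0.73·11.366 = 8.297
Arc 4: start y=0.000, vy=8.297 → t=1.693, apex=3.513, x_land=47.924, impact vy=-8.297
  bounce: vy ← 0.73·8.297 = 6.057

1 3.389 23.211 15.351
2 3.178 12.369 29.745
3 2.320 6.591 40.253
4 1.693 3.513 47.924
final: 47.924 6.057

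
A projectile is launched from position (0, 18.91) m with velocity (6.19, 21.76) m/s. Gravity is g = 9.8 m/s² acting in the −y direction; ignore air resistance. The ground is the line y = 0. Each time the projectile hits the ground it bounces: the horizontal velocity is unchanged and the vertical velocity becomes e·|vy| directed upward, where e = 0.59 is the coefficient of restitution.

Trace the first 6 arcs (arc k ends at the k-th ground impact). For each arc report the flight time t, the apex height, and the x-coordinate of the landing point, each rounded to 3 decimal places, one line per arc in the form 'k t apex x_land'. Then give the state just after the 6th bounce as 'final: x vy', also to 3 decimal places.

1 5.185 43.068 32.096
2 3.498 14.992 53.750
3 2.064 5.219 66.527
4 1.218 1.817 74.065
5 0.718 0.632 78.512
6 0.424 0.220 81.136
final: 81.136 1.226

Arc 1: start y=18.910, vy=21.760 → t=5.185, apex=43.068, x_land=32.096, impact vy=-29.054
  bounce: vy ← 0.59·29.054 = 17.142
Arc 2: start y=0.000, vy=17.142 → t=3.498, apex=14.992, x_land=53.750, impact vy=-17.142
  bounce: vy ← 0.59·17.142 = 10.114
Arc 3: start y=0.000, vy=10.114 → t=2.064, apex=5.219, x_land=66.527, impact vy=-10.114
  bounce: vy ← 0.59·10.114 = 5.967
Arc 4: start y=0.000, vy=5.967 → t=1.218, apex=1.817, x_land=74.065, impact vy=-5.967
  bounce: vy ← 0.59·5.967 = 3.521
Arc 5: start y=0.000, vy=3.521 → t=0.718, apex=0.632, x_land=78.512, impact vy=-3.521
  bounce: vy ← 0.59·3.521 = 2.077
Arc 6: start y=0.000, vy=2.077 → t=0.424, apex=0.220, x_land=81.136, impact vy=-2.077
  bounce: vy ← 0.59·2.077 = 1.226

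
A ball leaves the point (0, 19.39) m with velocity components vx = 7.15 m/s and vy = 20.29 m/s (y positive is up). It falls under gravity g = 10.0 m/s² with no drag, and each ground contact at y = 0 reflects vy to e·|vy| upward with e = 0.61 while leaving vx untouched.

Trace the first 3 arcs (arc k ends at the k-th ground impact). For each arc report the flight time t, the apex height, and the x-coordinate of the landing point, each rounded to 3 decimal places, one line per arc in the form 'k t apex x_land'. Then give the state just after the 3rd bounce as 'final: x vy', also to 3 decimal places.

1 4.857 39.974 34.724
2 3.450 14.874 59.388
3 2.104 5.535 74.434
final: 74.434 6.418

Arc 1: start y=19.390, vy=20.290 → t=4.857, apex=39.974, x_land=34.724, impact vy=-28.275
  bounce: vy ← 0.61·28.275 = 17.248
Arc 2: start y=0.000, vy=17.248 → t=3.450, apex=14.874, x_land=59.388, impact vy=-17.248
  bounce: vy ← 0.61·17.248 = 10.521
Arc 3: start y=0.000, vy=10.521 → t=2.104, apex=5.535, x_land=74.434, impact vy=-10.521
  bounce: vy ← 0.61·10.521 = 6.418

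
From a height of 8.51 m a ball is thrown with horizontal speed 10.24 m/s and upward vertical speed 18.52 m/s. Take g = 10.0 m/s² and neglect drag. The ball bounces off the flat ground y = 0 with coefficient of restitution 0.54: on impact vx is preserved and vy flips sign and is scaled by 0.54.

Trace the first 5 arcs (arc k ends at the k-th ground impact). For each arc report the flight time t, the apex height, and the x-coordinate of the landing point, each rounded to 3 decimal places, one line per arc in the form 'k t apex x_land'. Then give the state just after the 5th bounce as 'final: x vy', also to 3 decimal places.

Arc 1: start y=8.510, vy=18.520 → t=4.117, apex=25.660, x_land=42.162, impact vy=-22.654
  bounce: vy ← 0.54·22.654 = 12.233
Arc 2: start y=0.000, vy=12.233 → t=2.447, apex=7.482, x_land=67.215, impact vy=-12.233
  bounce: vy ← 0.54·12.233 = 6.606
Arc 3: start y=0.000, vy=6.606 → t=1.321, apex=2.182, x_land=80.744, impact vy=-6.606
  bounce: vy ← 0.54·6.606 = 3.567
Arc 4: start y=0.000, vy=3.567 → t=0.713, apex=0.636, x_land=88.049, impact vy=-3.567
  bounce: vy ← 0.54·3.567 = 1.926
Arc 5: start y=0.000, vy=1.926 → t=0.385, apex=0.186, x_land=91.994, impact vy=-1.926
  bounce: vy ← 0.54·1.926 = 1.040

1 4.117 25.660 42.162
2 2.447 7.482 67.215
3 1.321 2.182 80.744
4 0.713 0.636 88.049
5 0.385 0.186 91.994
final: 91.994 1.040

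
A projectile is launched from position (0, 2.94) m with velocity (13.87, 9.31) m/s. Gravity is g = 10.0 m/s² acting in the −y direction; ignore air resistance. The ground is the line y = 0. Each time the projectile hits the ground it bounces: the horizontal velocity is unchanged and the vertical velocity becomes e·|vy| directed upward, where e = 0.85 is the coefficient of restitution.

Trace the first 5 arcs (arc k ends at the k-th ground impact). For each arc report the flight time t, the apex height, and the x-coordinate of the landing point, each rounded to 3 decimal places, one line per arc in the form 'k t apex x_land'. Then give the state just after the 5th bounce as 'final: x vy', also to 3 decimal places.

1 2.137 7.274 29.642
2 2.050 5.255 58.082
3 1.743 3.797 82.255
4 1.481 2.743 102.803
5 1.259 1.982 120.268
final: 120.268 5.352

Arc 1: start y=2.940, vy=9.310 → t=2.137, apex=7.274, x_land=29.642, impact vy=-12.061
  bounce: vy ← 0.85·12.061 = 10.252
Arc 2: start y=0.000, vy=10.252 → t=2.050, apex=5.255, x_land=58.082, impact vy=-10.252
  bounce: vy ← 0.85·10.252 = 8.714
Arc 3: start y=0.000, vy=8.714 → t=1.743, apex=3.797, x_land=82.255, impact vy=-8.714
  bounce: vy ← 0.85·8.714 = 7.407
Arc 4: start y=0.000, vy=7.407 → t=1.481, apex=2.743, x_land=102.803, impact vy=-7.407
  bounce: vy ← 0.85·7.407 = 6.296
Arc 5: start y=0.000, vy=6.296 → t=1.259, apex=1.982, x_land=120.268, impact vy=-6.296
  bounce: vy ← 0.85·6.296 = 5.352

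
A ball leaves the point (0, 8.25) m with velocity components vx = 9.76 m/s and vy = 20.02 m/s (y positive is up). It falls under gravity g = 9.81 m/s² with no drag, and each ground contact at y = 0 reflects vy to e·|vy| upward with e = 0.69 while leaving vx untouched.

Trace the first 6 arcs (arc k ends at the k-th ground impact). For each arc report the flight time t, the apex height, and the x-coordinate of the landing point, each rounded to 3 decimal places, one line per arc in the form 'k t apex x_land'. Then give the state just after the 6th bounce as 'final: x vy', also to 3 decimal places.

Arc 1: start y=8.250, vy=20.020 → t=4.459, apex=28.678, x_land=43.518, impact vy=-23.721
  bounce: vy ← 0.69·23.721 = 16.367
Arc 2: start y=0.000, vy=16.367 → t=3.337, apex=13.654, x_land=76.085, impact vy=-16.367
  bounce: vy ← 0.69·16.367 = 11.293
Arc 3: start y=0.000, vy=11.293 → t=2.302, apex=6.501, x_land=98.557, impact vy=-11.293
  bounce: vy ← 0.69·11.293 = 7.792
Arc 4: start y=0.000, vy=7.792 → t=1.589, apex=3.095, x_land=114.062, impact vy=-7.792
  bounce: vy ← 0.69·7.792 = 5.377
Arc 5: start y=0.000, vy=5.377 → t=1.096, apex=1.473, x_land=124.761, impact vy=-5.377
  bounce: vy ← 0.69·5.377 = 3.710
Arc 6: start y=0.000, vy=3.710 → t=0.756, apex=0.702, x_land=132.143, impact vy=-3.710
  bounce: vy ← 0.69·3.710 = 2.560

1 4.459 28.678 43.518
2 3.337 13.654 76.085
3 2.302 6.501 98.557
4 1.589 3.095 114.062
5 1.096 1.473 124.761
6 0.756 0.702 132.143
final: 132.143 2.560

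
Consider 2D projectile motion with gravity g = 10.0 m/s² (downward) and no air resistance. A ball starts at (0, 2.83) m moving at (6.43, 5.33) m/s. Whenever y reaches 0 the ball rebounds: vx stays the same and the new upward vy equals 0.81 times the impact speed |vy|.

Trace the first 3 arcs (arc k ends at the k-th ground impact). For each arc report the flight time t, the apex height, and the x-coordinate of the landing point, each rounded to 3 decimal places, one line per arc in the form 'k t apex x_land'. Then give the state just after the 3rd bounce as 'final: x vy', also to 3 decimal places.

1 1.455 4.250 9.356
2 1.494 2.789 18.960
3 1.210 1.830 26.739
final: 26.739 4.900

Arc 1: start y=2.830, vy=5.330 → t=1.455, apex=4.250, x_land=9.356, impact vy=-9.220
  bounce: vy ← 0.81·9.220 = 7.468
Arc 2: start y=0.000, vy=7.468 → t=1.494, apex=2.789, x_land=18.960, impact vy=-7.468
  bounce: vy ← 0.81·7.468 = 6.049
Arc 3: start y=0.000, vy=6.049 → t=1.210, apex=1.830, x_land=26.739, impact vy=-6.049
  bounce: vy ← 0.81·6.049 = 4.900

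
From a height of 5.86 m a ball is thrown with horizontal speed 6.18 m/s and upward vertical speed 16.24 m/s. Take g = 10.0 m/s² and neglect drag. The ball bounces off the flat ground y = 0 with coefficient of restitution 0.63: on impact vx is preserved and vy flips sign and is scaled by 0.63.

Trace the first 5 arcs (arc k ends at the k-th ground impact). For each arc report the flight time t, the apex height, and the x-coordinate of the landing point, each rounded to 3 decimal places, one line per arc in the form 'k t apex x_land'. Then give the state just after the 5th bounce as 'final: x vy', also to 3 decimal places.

1 3.576 19.047 22.098
2 2.459 7.560 37.296
3 1.549 3.000 46.871
4 0.976 1.191 52.903
5 0.615 0.473 56.703
final: 56.703 1.937

Arc 1: start y=5.860, vy=16.240 → t=3.576, apex=19.047, x_land=22.098, impact vy=-19.518
  bounce: vy ← 0.63·19.518 = 12.296
Arc 2: start y=0.000, vy=12.296 → t=2.459, apex=7.560, x_land=37.296, impact vy=-12.296
  bounce: vy ← 0.63·12.296 = 7.747
Arc 3: start y=0.000, vy=7.747 → t=1.549, apex=3.000, x_land=46.871, impact vy=-7.747
  bounce: vy ← 0.63·7.747 = 4.880
Arc 4: start y=0.000, vy=4.880 → t=0.976, apex=1.191, x_land=52.903, impact vy=-4.880
  bounce: vy ← 0.63·4.880 = 3.075
Arc 5: start y=0.000, vy=3.075 → t=0.615, apex=0.473, x_land=56.703, impact vy=-3.075
  bounce: vy ← 0.63·3.075 = 1.937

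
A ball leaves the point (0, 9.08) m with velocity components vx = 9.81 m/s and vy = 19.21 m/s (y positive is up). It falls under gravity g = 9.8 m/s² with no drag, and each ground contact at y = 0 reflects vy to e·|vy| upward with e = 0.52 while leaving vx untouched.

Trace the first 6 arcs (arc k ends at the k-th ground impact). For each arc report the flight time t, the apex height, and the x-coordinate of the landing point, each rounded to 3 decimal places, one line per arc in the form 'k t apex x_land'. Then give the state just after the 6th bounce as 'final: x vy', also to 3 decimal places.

Arc 1: start y=9.080, vy=19.210 → t=4.347, apex=27.908, x_land=42.641, impact vy=-23.388
  bounce: vy ← 0.52·23.388 = 12.162
Arc 2: start y=0.000, vy=12.162 → t=2.482, apex=7.546, x_land=66.990, impact vy=-12.162
  bounce: vy ← 0.52·12.162 = 6.324
Arc 3: start y=0.000, vy=6.324 → t=1.291, apex=2.041, x_land=79.651, impact vy=-6.324
  bounce: vy ← 0.52·6.324 = 3.289
Arc 4: start y=0.000, vy=3.289 → t=0.671, apex=0.552, x_land=86.234, impact vy=-3.289
  bounce: vy ← 0.52·3.289 = 1.710
Arc 5: start y=0.000, vy=1.710 → t=0.349, apex=0.149, x_land=89.658, impact vy=-1.710
  bounce: vy ← 0.52·1.710 = 0.889
Arc 6: start y=0.000, vy=0.889 → t=0.181, apex=0.040, x_land=91.438, impact vy=-0.889
  bounce: vy ← 0.52·0.889 = 0.462

1 4.347 27.908 42.641
2 2.482 7.546 66.990
3 1.291 2.041 79.651
4 0.671 0.552 86.234
5 0.349 0.149 89.658
6 0.181 0.040 91.438
final: 91.438 0.462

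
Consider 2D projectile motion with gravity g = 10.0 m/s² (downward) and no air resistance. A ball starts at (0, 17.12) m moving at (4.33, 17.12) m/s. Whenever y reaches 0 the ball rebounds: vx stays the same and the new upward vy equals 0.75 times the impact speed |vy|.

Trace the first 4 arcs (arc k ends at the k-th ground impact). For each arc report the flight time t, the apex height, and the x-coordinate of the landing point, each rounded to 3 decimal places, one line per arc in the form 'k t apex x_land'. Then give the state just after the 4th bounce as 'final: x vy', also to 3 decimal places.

Arc 1: start y=17.120, vy=17.120 → t=4.233, apex=31.775, x_land=18.328, impact vy=-25.209
  bounce: vy ← 0.75·25.209 = 18.907
Arc 2: start y=0.000, vy=18.907 → t=3.781, apex=17.873, x_land=34.702, impact vy=-18.907
  bounce: vy ← 0.75·18.907 = 14.180
Arc 3: start y=0.000, vy=14.180 → t=2.836, apex=10.054, x_land=46.982, impact vy=-14.180
  bounce: vy ← 0.75·14.180 = 10.635
Arc 4: start y=0.000, vy=10.635 → t=2.127, apex=5.655, x_land=56.192, impact vy=-10.635
  bounce: vy ← 0.75·10.635 = 7.976

1 4.233 31.775 18.328
2 3.781 17.873 34.702
3 2.836 10.054 46.982
4 2.127 5.655 56.192
final: 56.192 7.976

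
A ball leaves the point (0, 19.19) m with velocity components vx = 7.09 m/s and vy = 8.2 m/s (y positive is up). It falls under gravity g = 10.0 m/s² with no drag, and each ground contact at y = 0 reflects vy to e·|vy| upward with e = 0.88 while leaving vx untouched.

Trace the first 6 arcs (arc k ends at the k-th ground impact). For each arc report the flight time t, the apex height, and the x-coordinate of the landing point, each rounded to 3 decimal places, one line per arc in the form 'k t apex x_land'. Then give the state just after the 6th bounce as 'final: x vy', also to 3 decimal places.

Arc 1: start y=19.190, vy=8.200 → t=2.944, apex=22.552, x_land=20.871, impact vy=-21.238
  bounce: vy ← 0.88·21.238 = 18.689
Arc 2: start y=0.000, vy=18.689 → t=3.738, apex=17.464, x_land=47.373, impact vy=-18.689
  bounce: vy ← 0.88·18.689 = 16.446
Arc 3: start y=0.000, vy=16.446 → t=3.289, apex=13.524, x_land=70.694, impact vy=-16.446
  bounce: vy ← 0.88·16.446 = 14.473
Arc 4: start y=0.000, vy=14.473 → t=2.895, apex=10.473, x_land=91.216, impact vy=-14.473
  bounce: vy ← 0.88·14.473 = 12.736
Arc 5: start y=0.000, vy=12.736 → t=2.547, apex=8.110, x_land=109.276, impact vy=-12.736
  bounce: vy ← 0.88·12.736 = 11.208
Arc 6: start y=0.000, vy=11.208 → t=2.242, apex=6.281, x_land=125.169, impact vy=-11.208
  bounce: vy ← 0.88·11.208 = 9.863

1 2.944 22.552 20.871
2 3.738 17.464 47.373
3 3.289 13.524 70.694
4 2.895 10.473 91.216
5 2.547 8.110 109.276
6 2.242 6.281 125.169
final: 125.169 9.863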